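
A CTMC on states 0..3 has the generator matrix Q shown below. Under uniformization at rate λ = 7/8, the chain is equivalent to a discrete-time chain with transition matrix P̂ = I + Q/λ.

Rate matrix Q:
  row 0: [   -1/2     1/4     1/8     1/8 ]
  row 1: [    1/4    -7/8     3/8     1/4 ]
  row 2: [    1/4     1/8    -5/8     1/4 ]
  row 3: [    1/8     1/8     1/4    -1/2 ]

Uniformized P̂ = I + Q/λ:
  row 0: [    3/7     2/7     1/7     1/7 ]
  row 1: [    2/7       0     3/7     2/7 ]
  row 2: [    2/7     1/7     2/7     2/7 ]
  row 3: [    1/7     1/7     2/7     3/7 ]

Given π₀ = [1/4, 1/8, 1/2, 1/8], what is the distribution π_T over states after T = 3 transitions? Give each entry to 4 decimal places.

t=0: π = [0.2500, 0.1250, 0.5000, 0.1250]
t=1: π = [0.3036, 0.1607, 0.2679, 0.2679]
t=2: π = [0.2908, 0.1633, 0.2653, 0.2806]
t=3: π = [0.2872, 0.1611, 0.2675, 0.2843]

π = [0.2872, 0.1611, 0.2675, 0.2843]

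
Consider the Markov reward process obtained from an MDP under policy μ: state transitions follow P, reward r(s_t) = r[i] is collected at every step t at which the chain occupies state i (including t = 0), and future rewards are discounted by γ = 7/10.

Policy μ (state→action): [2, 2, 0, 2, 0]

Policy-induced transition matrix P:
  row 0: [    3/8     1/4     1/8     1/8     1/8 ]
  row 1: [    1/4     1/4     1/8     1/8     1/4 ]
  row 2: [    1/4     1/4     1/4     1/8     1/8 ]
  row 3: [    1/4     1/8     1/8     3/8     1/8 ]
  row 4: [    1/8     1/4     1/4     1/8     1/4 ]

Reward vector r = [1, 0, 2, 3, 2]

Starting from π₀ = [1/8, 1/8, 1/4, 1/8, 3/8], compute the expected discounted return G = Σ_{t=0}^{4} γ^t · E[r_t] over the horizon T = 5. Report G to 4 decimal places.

t=0: π = [0.1250, 0.1250, 0.2500, 0.1250, 0.3750], E[r] = 1.7500, γ^t·E[r] = 1.750000, running G = 1.750000
t=1: π = [0.2188, 0.2344, 0.2031, 0.1563, 0.1875], E[r] = 1.4688, γ^t·E[r] = 1.028125, running G = 2.778125
t=2: π = [0.2539, 0.2305, 0.1738, 0.1641, 0.1777], E[r] = 1.4492, γ^t·E[r] = 0.710117, running G = 3.488242
t=3: π = [0.2595, 0.2295, 0.1689, 0.1660, 0.1760], E[r] = 1.4475, γ^t·E[r] = 0.496496, running G = 3.984738
t=4: π = [0.2604, 0.2292, 0.1681, 0.1665, 0.1757], E[r] = 1.4476, γ^t·E[r] = 0.347562, running G = 4.332300

G = 4.3323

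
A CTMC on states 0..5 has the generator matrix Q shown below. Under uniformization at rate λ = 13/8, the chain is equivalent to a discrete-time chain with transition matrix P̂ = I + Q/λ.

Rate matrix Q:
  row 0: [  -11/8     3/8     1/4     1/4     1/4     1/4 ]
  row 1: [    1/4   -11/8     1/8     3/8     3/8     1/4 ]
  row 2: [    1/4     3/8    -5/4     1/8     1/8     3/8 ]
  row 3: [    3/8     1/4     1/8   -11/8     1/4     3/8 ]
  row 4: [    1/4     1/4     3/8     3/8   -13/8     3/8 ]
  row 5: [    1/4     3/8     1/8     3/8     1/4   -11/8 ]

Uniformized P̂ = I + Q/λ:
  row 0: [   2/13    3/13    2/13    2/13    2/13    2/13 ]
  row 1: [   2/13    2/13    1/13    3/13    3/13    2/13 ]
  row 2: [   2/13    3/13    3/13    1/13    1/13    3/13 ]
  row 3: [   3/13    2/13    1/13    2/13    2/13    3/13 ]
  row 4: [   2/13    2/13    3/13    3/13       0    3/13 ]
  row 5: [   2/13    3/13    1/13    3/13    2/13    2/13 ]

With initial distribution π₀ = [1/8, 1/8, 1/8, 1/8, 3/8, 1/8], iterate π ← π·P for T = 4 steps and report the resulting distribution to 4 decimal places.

π = [0.1680, 0.1913, 0.1311, 0.1835, 0.1373, 0.1887]

t=0: π = [0.1250, 0.1250, 0.1250, 0.1250, 0.3750, 0.1250]
t=1: π = [0.1635, 0.1827, 0.1635, 0.1923, 0.0962, 0.2019]
t=2: π = [0.1686, 0.1945, 0.1294, 0.1783, 0.1405, 0.1886]
t=3: π = [0.1676, 0.1913, 0.1314, 0.1842, 0.1372, 0.1883]
t=4: π = [0.1680, 0.1913, 0.1311, 0.1835, 0.1373, 0.1887]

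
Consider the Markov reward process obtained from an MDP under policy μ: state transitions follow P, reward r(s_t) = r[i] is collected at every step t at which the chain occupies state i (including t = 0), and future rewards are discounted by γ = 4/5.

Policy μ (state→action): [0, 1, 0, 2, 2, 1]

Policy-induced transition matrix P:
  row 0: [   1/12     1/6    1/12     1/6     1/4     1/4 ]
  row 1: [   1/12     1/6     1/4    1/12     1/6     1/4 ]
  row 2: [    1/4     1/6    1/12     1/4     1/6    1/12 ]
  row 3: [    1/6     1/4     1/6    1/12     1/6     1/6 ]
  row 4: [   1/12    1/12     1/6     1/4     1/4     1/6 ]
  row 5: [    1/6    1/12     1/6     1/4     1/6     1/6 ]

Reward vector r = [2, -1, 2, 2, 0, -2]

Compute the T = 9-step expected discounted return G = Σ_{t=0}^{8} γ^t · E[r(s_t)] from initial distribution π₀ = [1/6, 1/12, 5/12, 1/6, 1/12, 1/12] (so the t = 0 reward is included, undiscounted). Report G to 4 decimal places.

t=0: π = [0.1667, 0.0833, 0.4167, 0.1667, 0.0833, 0.0833], E[r] = 1.2500, γ^t·E[r] = 1.250000, running G = 1.250000
t=1: π = [0.1736, 0.1667, 0.1250, 0.1944, 0.1875, 0.1528], E[r] = 0.5139, γ^t·E[r] = 0.411111, running G = 1.661111
t=2: π = [0.1331, 0.1545, 0.1557, 0.1753, 0.1968, 0.1846], E[r] = 0.4045, γ^t·E[r] = 0.258889, running G = 1.920000
t=3: π = [0.1393, 0.1495, 0.1555, 0.1839, 0.1942, 0.1777], E[r] = 0.4525, γ^t·E[r] = 0.231704, running G = 2.151704
t=4: π = [0.1394, 0.1510, 0.1546, 0.1828, 0.1945, 0.1778], E[r] = 0.4470, γ^t·E[r] = 0.183078, running G = 2.334782
t=5: π = [0.1391, 0.1509, 0.1548, 0.1827, 0.1945, 0.1780], E[r] = 0.4464, γ^t·E[r] = 0.146289, running G = 2.481070
t=6: π = [0.1392, 0.1509, 0.1547, 0.1828, 0.1945, 0.1779], E[r] = 0.4467, γ^t·E[r] = 0.117109, running G = 2.598180
t=7: π = [0.1392, 0.1509, 0.1547, 0.1828, 0.1945, 0.1779], E[r] = 0.4467, γ^t·E[r] = 0.093679, running G = 2.691858
t=8: π = [0.1392, 0.1509, 0.1547, 0.1828, 0.1945, 0.1779], E[r] = 0.4467, γ^t·E[r] = 0.074943, running G = 2.766801

G = 2.7668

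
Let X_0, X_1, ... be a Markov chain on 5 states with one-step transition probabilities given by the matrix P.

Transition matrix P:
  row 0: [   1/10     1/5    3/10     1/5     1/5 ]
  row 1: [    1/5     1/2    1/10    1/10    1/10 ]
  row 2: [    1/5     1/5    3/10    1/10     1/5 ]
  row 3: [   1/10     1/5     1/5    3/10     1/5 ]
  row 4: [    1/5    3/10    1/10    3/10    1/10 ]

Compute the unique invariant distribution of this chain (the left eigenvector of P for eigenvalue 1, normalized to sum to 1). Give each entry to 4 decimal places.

Balance equations π_j = Σ_i π_i·P[i][j]:
  π_0 = 1/10·π_0 + 1/5·π_1 + 1/5·π_2 + 1/10·π_3 + 1/5·π_4
  π_1 = 1/5·π_0 + 1/2·π_1 + 1/5·π_2 + 1/5·π_3 + 3/10·π_4
  π_2 = 3/10·π_0 + 1/10·π_1 + 3/10·π_2 + 1/5·π_3 + 1/10·π_4
  π_3 = 1/5·π_0 + 1/10·π_1 + 1/10·π_2 + 3/10·π_3 + 3/10·π_4
  normalize: π_0 + π_1 + π_2 + π_3 + π_4 = 1
Solving the linear system gives exactly π = [191/1157, 4/13, 219/1157, 213/1157, 2/13].

π = [0.1651, 0.3077, 0.1893, 0.1841, 0.1538]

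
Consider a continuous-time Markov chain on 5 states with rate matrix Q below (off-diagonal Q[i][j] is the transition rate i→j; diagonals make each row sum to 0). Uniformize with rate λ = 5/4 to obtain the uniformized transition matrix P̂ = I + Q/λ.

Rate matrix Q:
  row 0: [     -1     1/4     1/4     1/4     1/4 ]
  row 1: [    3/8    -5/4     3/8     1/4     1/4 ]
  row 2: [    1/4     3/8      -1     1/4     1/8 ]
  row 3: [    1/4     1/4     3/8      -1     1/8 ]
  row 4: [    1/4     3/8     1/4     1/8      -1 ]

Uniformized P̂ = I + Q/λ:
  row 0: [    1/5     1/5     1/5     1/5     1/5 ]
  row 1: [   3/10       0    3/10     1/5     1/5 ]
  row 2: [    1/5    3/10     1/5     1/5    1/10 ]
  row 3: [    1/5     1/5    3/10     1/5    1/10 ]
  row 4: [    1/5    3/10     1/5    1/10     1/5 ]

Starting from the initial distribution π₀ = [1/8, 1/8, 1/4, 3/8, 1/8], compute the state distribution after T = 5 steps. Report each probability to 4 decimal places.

π = [0.2199, 0.1997, 0.2384, 0.1842, 0.1577]

t=0: π = [0.1250, 0.1250, 0.2500, 0.3750, 0.1250]
t=1: π = [0.2125, 0.2125, 0.2500, 0.1875, 0.1375]
t=2: π = [0.2213, 0.1963, 0.2400, 0.1863, 0.1563]
t=3: π = [0.2196, 0.2004, 0.2383, 0.1844, 0.1574]
t=4: π = [0.2200, 0.1995, 0.2385, 0.1843, 0.1577]
t=5: π = [0.2199, 0.1997, 0.2384, 0.1842, 0.1577]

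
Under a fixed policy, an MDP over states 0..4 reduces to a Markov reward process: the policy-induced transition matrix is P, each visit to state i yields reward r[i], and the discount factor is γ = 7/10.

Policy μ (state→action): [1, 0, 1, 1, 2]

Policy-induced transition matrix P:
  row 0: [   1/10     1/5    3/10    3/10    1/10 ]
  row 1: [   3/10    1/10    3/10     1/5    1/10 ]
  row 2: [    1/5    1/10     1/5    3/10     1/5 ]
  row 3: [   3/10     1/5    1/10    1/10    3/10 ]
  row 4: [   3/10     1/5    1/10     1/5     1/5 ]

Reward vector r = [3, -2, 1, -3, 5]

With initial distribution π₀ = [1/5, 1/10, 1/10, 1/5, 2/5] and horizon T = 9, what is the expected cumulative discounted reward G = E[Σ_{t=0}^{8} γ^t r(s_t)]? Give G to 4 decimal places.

t=0: π = [0.2000, 0.1000, 0.1000, 0.2000, 0.4000], E[r] = 1.9000, γ^t·E[r] = 1.900000, running G = 1.900000
t=1: π = [0.2500, 0.1800, 0.1700, 0.2100, 0.1900], E[r] = 0.8800, γ^t·E[r] = 0.616000, running G = 2.516000
t=2: π = [0.2330, 0.1650, 0.2030, 0.2210, 0.1780], E[r] = 0.7990, γ^t·E[r] = 0.391510, running G = 2.907510
t=3: π = [0.2331, 0.1632, 0.1999, 0.2215, 0.1823], E[r] = 0.8198, γ^t·E[r] = 0.281191, running G = 3.188701
t=4: π = [0.2334, 0.1637, 0.1993, 0.2212, 0.1825], E[r] = 0.8212, γ^t·E[r] = 0.197168, running G = 3.385869
t=5: π = [0.2334, 0.1637, 0.1993, 0.2211, 0.1824], E[r] = 0.8207, γ^t·E[r] = 0.137936, running G = 3.523806
t=6: π = [0.2334, 0.1637, 0.1994, 0.2212, 0.1824], E[r] = 0.8207, γ^t·E[r] = 0.096551, running G = 3.620357
t=7: π = [0.2334, 0.1637, 0.1994, 0.2212, 0.1824], E[r] = 0.8207, γ^t·E[r] = 0.067587, running G = 3.687944
t=8: π = [0.2334, 0.1637, 0.1994, 0.2212, 0.1824], E[r] = 0.8207, γ^t·E[r] = 0.047311, running G = 3.735255

G = 3.7353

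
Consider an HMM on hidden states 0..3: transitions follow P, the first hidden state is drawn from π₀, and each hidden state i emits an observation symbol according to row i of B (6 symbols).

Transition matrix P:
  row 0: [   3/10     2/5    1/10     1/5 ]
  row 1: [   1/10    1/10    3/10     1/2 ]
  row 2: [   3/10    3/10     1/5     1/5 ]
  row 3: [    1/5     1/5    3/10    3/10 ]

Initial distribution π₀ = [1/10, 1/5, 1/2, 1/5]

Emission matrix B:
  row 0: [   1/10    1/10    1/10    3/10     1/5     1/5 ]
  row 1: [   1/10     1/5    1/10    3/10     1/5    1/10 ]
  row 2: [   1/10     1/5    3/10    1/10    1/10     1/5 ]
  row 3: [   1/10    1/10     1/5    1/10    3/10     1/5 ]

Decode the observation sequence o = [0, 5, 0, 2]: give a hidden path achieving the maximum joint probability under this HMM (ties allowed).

t=0: δ = [1.000e-02, 2.000e-02, 5.000e-02, 2.000e-02]  (obs o_0=0)
t=1: δ = [3.000e-03, 1.500e-03, 2.000e-03, 2.000e-03]  ψ = [2, 2, 2, 1]  (obs o_1=5)
t=2: δ = [9.000e-05, 1.200e-04, 6.000e-05, 7.500e-05]  ψ = [0, 0, 3, 1]  (obs o_2=0)
t=3: δ = [2.700e-06, 3.600e-06, 1.080e-05, 1.200e-05]  ψ = [0, 0, 1, 1]  (obs o_3=2)
backtrack: best end state = 3; path = [2, 0, 1, 3]

path = [2, 0, 1, 3]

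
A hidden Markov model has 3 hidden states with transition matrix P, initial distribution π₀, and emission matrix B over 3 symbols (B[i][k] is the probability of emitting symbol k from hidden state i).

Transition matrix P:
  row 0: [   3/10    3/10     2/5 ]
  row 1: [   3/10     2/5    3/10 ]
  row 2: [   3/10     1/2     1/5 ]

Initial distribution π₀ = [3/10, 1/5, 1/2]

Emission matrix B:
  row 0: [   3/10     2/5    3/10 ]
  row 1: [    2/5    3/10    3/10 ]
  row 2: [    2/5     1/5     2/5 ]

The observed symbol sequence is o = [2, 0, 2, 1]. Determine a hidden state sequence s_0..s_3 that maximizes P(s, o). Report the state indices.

t=0: δ = [9.000e-02, 6.000e-02, 2.000e-01]  (obs o_0=2)
t=1: δ = [1.800e-02, 4.000e-02, 1.600e-02]  ψ = [2, 2, 2]  (obs o_1=0)
t=2: δ = [3.600e-03, 4.800e-03, 4.800e-03]  ψ = [1, 1, 1]  (obs o_2=2)
t=3: δ = [5.760e-04, 7.200e-04, 2.880e-04]  ψ = [1, 2, 0]  (obs o_3=1)
backtrack: best end state = 1; path = [2, 1, 2, 1]

path = [2, 1, 2, 1]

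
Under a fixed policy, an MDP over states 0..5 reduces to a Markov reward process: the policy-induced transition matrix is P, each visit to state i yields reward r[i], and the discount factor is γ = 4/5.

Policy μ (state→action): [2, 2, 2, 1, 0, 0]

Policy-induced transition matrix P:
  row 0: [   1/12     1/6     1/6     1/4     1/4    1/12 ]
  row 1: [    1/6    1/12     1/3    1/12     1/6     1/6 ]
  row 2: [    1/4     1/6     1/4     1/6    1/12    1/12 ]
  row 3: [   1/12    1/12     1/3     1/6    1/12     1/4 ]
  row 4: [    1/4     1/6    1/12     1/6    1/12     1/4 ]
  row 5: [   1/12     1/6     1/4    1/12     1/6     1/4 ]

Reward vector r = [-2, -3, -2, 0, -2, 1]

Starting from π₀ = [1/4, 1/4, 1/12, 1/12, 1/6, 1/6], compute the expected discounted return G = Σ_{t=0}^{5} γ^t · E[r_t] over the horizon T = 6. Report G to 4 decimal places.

t=0: π = [0.2500, 0.2500, 0.0833, 0.0833, 0.1667, 0.1667], E[r] = -1.5833, γ^t·E[r] = -1.583333, running G = -1.583333
t=1: π = [0.1458, 0.1389, 0.2292, 0.1528, 0.1597, 0.1736], E[r] = -1.3125, γ^t·E[r] = -1.050000, running G = -2.633333
t=2: π = [0.1597, 0.1424, 0.2355, 0.1528, 0.1337, 0.1759], E[r] = -1.3090, γ^t·E[r] = -0.837778, running G = -3.471111
t=3: π = [0.1567, 0.1421, 0.2390, 0.1535, 0.1365, 0.1723], E[r] = -1.3184, γ^t·E[r] = -0.675012, running G = -4.146123
t=4: π = [0.1578, 0.1420, 0.2388, 0.1535, 0.1356, 0.1722], E[r] = -1.3184, γ^t·E[r] = -0.540000, running G = -4.686123
t=5: π = [0.1576, 0.1420, 0.2389, 0.1536, 0.1358, 0.1721], E[r] = -1.3186, γ^t·E[r] = -0.432072, running G = -5.118196

G = -5.1182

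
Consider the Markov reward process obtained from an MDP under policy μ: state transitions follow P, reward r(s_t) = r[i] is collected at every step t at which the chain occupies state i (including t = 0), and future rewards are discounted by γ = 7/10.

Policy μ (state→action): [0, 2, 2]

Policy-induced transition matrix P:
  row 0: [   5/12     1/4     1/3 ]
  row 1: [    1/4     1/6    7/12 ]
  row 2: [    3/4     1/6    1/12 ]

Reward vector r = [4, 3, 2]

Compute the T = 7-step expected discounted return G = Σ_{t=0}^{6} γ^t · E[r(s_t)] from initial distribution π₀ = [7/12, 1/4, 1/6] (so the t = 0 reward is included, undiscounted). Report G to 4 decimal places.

G = 9.8971

t=0: π = [0.5833, 0.2500, 0.1667], E[r] = 3.4167, γ^t·E[r] = 3.416667, running G = 3.416667
t=1: π = [0.4306, 0.2153, 0.3542], E[r] = 3.0764, γ^t·E[r] = 2.153472, running G = 5.570139
t=2: π = [0.4988, 0.2025, 0.2986], E[r] = 3.2002, γ^t·E[r] = 1.568113, running G = 7.138252
t=3: π = [0.4824, 0.2082, 0.3093], E[r] = 3.1731, γ^t·E[r] = 1.088383, running G = 8.226636
t=4: π = [0.4851, 0.2069, 0.3081], E[r] = 3.1770, γ^t·E[r] = 0.762798, running G = 8.989434
t=5: π = [0.4849, 0.2071, 0.3080], E[r] = 3.1768, γ^t·E[r] = 0.533932, running G = 9.523366
t=6: π = [0.4848, 0.2071, 0.3081], E[r] = 3.1767, γ^t·E[r] = 0.373740, running G = 9.897105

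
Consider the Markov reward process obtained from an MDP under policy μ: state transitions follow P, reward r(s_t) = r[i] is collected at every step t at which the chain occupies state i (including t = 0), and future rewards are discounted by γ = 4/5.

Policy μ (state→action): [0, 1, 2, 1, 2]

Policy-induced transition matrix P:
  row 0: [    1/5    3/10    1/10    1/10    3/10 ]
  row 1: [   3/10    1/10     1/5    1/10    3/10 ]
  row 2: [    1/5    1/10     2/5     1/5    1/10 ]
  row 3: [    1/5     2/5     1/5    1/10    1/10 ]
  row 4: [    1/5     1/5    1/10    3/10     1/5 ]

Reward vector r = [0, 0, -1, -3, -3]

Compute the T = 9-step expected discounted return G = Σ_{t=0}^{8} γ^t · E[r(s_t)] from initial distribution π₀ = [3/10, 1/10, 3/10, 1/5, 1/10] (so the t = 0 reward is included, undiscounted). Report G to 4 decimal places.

G = -5.4881

t=0: π = [0.3000, 0.1000, 0.3000, 0.2000, 0.1000], E[r] = -1.2000, γ^t·E[r] = -1.200000, running G = -1.200000
t=1: π = [0.2100, 0.2300, 0.2200, 0.1500, 0.1900], E[r] = -1.2400, γ^t·E[r] = -0.992000, running G = -2.192000
t=2: π = [0.2230, 0.2060, 0.2040, 0.1600, 0.2070], E[r] = -1.3050, γ^t·E[r] = -0.835200, running G = -3.027200
t=3: π = [0.2206, 0.2133, 0.1978, 0.1618, 0.2065], E[r] = -1.3027, γ^t·E[r] = -0.666982, running G = -3.694182
t=4: π = [0.2213, 0.2133, 0.1969, 0.1611, 0.2074], E[r] = -1.3024, γ^t·E[r] = -0.533455, running G = -4.227637
t=5: π = [0.2213, 0.2133, 0.1965, 0.1612, 0.2077], E[r] = -1.3030, γ^t·E[r] = -0.426974, running G = -4.654611
t=6: π = [0.2213, 0.2134, 0.1964, 0.1612, 0.2077], E[r] = -1.3030, γ^t·E[r] = -0.341587, running G = -4.996197
t=7: π = [0.2213, 0.2134, 0.1964, 0.1612, 0.2077], E[r] = -1.3031, γ^t·E[r] = -0.273271, running G = -5.269468
t=8: π = [0.2213, 0.2134, 0.1964, 0.1612, 0.2077], E[r] = -1.3031, γ^t·E[r] = -0.218618, running G = -5.488086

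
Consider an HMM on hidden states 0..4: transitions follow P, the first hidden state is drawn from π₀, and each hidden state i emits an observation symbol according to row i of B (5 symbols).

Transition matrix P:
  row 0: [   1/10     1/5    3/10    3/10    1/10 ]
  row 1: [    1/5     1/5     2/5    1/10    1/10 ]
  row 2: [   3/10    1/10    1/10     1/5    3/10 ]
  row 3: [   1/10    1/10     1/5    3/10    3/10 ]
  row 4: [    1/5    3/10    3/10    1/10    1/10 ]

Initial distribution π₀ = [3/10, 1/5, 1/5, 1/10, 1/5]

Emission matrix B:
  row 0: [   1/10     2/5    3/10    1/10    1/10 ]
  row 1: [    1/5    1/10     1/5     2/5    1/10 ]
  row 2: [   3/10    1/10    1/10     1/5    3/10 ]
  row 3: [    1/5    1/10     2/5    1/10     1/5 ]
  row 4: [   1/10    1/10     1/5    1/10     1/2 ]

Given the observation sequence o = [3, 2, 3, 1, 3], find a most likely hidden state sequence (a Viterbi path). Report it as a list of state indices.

path = [1, 0, 2, 0, 1]

t=0: δ = [3.000e-02, 8.000e-02, 4.000e-02, 1.000e-02, 2.000e-02]  (obs o_0=3)
t=1: δ = [4.800e-03, 3.200e-03, 3.200e-03, 3.600e-03, 2.400e-03]  ψ = [1, 1, 1, 0, 2]  (obs o_1=2)
t=2: δ = [9.600e-05, 3.840e-04, 2.880e-04, 1.440e-04, 1.080e-04]  ψ = [2, 0, 0, 0, 3]  (obs o_2=3)
t=3: δ = [3.456e-05, 7.680e-06, 1.536e-05, 5.760e-06, 8.640e-06]  ψ = [2, 1, 1, 2, 2]  (obs o_3=1)
t=4: δ = [4.608e-07, 2.765e-06, 2.074e-06, 1.037e-06, 4.608e-07]  ψ = [2, 0, 0, 0, 2]  (obs o_4=3)
backtrack: best end state = 1; path = [1, 0, 2, 0, 1]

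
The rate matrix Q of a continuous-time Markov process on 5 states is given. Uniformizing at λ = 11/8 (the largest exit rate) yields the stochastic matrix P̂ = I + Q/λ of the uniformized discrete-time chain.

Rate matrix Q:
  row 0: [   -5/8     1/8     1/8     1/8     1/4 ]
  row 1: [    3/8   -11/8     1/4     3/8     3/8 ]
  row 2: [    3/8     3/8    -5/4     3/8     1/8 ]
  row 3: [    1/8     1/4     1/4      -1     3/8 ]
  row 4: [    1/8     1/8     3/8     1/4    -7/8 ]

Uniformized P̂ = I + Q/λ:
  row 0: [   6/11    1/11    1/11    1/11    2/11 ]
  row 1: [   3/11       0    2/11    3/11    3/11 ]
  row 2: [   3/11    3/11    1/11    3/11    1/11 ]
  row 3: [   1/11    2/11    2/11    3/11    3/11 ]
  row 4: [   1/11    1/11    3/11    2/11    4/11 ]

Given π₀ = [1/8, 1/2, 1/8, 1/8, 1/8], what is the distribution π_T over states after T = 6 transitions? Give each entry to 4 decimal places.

t=0: π = [0.1250, 0.5000, 0.1250, 0.1250, 0.1250]
t=1: π = [0.2614, 0.0795, 0.1705, 0.2386, 0.2500]
t=2: π = [0.2552, 0.1364, 0.1653, 0.2025, 0.2407]
t=3: π = [0.2617, 0.1270, 0.1655, 0.2045, 0.2414]
t=4: π = [0.2631, 0.1280, 0.1649, 0.2032, 0.2408]
t=5: π = [0.2637, 0.1277, 0.1648, 0.2030, 0.2407]
t=6: π = [0.2640, 0.1277, 0.1647, 0.2029, 0.2407]

π = [0.2640, 0.1277, 0.1647, 0.2029, 0.2407]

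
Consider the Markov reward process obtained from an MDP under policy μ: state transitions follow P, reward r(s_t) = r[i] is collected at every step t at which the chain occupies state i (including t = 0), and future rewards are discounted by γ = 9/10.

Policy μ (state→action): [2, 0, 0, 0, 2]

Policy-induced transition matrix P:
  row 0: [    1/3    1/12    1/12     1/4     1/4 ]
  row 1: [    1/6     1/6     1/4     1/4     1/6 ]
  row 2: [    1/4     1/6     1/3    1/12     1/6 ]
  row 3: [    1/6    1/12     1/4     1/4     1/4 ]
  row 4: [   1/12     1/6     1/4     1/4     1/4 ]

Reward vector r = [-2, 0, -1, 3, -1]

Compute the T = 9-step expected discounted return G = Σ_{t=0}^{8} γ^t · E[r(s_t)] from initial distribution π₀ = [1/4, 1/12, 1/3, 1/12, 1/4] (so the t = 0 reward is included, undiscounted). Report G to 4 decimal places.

G = -2.0612

t=0: π = [0.2500, 0.0833, 0.3333, 0.0833, 0.2500], E[r] = -0.8333, γ^t·E[r] = -0.833333, running G = -0.833333
t=1: π = [0.2153, 0.1389, 0.2361, 0.1944, 0.2153], E[r] = -0.2986, γ^t·E[r] = -0.268750, running G = -1.102083
t=2: π = [0.2043, 0.1325, 0.2338, 0.2106, 0.2188], E[r] = -0.2292, γ^t·E[r] = -0.185625, running G = -1.287708
t=3: π = [0.2020, 0.1321, 0.2354, 0.2110, 0.2195], E[r] = -0.2257, γ^t·E[r] = -0.164566, running G = -1.452275
t=4: π = [0.2017, 0.1322, 0.2360, 0.2108, 0.2194], E[r] = -0.2264, γ^t·E[r] = -0.148518, running G = -1.600793
t=5: π = [0.2017, 0.1323, 0.2361, 0.2107, 0.2193], E[r] = -0.2267, γ^t·E[r] = -0.133844, running G = -1.734637
t=6: π = [0.2017, 0.1323, 0.2361, 0.2107, 0.2193], E[r] = -0.2267, γ^t·E[r] = -0.120496, running G = -1.855133
t=7: π = [0.2017, 0.1323, 0.2361, 0.2107, 0.2193], E[r] = -0.2267, γ^t·E[r] = -0.108451, running G = -1.963584
t=8: π = [0.2017, 0.1323, 0.2361, 0.2107, 0.2193], E[r] = -0.2267, γ^t·E[r] = -0.097605, running G = -2.061189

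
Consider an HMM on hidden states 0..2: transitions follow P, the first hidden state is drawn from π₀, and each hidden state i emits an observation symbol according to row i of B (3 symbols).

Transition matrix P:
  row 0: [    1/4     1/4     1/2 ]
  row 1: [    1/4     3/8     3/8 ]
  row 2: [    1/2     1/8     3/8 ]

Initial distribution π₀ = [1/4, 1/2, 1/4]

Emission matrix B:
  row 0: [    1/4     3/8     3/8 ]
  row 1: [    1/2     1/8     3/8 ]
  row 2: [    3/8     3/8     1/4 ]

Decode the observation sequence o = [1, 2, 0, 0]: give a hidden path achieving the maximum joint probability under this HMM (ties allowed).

t=0: δ = [9.375e-02, 6.250e-02, 9.375e-02]  (obs o_0=1)
t=1: δ = [1.758e-02, 8.789e-03, 1.172e-02]  ψ = [2, 0, 0]  (obs o_1=2)
t=2: δ = [1.465e-03, 2.197e-03, 3.296e-03]  ψ = [2, 0, 0]  (obs o_2=0)
t=3: δ = [4.120e-04, 4.120e-04, 4.635e-04]  ψ = [2, 1, 2]  (obs o_3=0)
backtrack: best end state = 2; path = [2, 0, 2, 2]

path = [2, 0, 2, 2]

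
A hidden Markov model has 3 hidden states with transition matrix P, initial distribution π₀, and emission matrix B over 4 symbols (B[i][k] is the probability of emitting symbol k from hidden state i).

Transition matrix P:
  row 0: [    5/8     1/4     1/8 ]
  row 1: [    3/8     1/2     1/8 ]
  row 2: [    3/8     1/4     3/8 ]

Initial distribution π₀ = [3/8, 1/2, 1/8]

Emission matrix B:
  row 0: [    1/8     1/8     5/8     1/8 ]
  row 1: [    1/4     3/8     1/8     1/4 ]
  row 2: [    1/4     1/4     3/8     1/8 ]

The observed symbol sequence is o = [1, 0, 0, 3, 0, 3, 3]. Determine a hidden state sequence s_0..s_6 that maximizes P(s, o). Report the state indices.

t=0: δ = [4.688e-02, 1.875e-01, 3.125e-02]  (obs o_0=1)
t=1: δ = [8.789e-03, 2.344e-02, 5.859e-03]  ψ = [1, 1, 1]  (obs o_1=0)
t=2: δ = [1.099e-03, 2.930e-03, 7.324e-04]  ψ = [1, 1, 1]  (obs o_2=0)
t=3: δ = [1.373e-04, 3.662e-04, 4.578e-05]  ψ = [1, 1, 1]  (obs o_3=3)
t=4: δ = [1.717e-05, 4.578e-05, 1.144e-05]  ψ = [1, 1, 1]  (obs o_4=0)
t=5: δ = [2.146e-06, 5.722e-06, 7.153e-07]  ψ = [1, 1, 1]  (obs o_5=3)
t=6: δ = [2.682e-07, 7.153e-07, 8.941e-08]  ψ = [1, 1, 1]  (obs o_6=3)
backtrack: best end state = 1; path = [1, 1, 1, 1, 1, 1, 1]

path = [1, 1, 1, 1, 1, 1, 1]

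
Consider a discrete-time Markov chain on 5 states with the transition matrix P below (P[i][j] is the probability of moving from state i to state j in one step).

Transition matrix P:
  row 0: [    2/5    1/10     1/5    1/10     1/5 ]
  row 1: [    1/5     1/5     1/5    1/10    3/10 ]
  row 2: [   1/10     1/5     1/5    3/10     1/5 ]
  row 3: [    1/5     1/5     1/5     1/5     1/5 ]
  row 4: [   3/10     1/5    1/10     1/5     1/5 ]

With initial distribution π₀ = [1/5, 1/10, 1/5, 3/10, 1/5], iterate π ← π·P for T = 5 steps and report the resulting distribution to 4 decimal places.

π = [0.2549, 0.1745, 0.1783, 0.1749, 0.2175]

t=0: π = [0.2000, 0.1000, 0.2000, 0.3000, 0.2000]
t=1: π = [0.2400, 0.1800, 0.1800, 0.1900, 0.2100]
t=2: π = [0.2510, 0.1760, 0.1790, 0.1760, 0.2180]
t=3: π = [0.2541, 0.1749, 0.1782, 0.1752, 0.2176]
t=4: π = [0.2548, 0.1746, 0.1782, 0.1749, 0.2175]
t=5: π = [0.2549, 0.1745, 0.1783, 0.1749, 0.2175]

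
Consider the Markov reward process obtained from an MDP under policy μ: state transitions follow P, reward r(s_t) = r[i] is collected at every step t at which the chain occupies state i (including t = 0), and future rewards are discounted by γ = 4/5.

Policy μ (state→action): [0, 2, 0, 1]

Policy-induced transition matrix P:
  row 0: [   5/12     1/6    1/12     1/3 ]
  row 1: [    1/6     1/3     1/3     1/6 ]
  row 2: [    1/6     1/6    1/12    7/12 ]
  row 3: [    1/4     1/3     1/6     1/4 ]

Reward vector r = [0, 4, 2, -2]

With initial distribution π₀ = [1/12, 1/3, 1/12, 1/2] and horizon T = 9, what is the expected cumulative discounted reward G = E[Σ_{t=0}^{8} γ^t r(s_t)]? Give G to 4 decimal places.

t=0: π = [0.0833, 0.3333, 0.0833, 0.5000], E[r] = 0.5000, γ^t·E[r] = 0.500000, running G = 0.500000
t=1: π = [0.2292, 0.3056, 0.2083, 0.2569], E[r] = 1.1250, γ^t·E[r] = 0.900000, running G = 1.400000
t=2: π = [0.2454, 0.2604, 0.1811, 0.3131], E[r] = 0.7778, γ^t·E[r] = 0.497778, running G = 1.897778
t=3: π = [0.2541, 0.2622, 0.1745, 0.3091], E[r] = 0.7798, γ^t·E[r] = 0.399259, running G = 2.297037
t=4: π = [0.2560, 0.2619, 0.1747, 0.3075], E[r] = 0.7819, γ^t·E[r] = 0.320267, running G = 2.617304
t=5: π = [0.2563, 0.2616, 0.1744, 0.3077], E[r] = 0.7797, γ^t·E[r] = 0.255485, running G = 2.872789
t=6: π = [0.2564, 0.2615, 0.1744, 0.3077], E[r] = 0.7795, γ^t·E[r] = 0.204347, running G = 3.077136
t=7: π = [0.2564, 0.2615, 0.1744, 0.3077], E[r] = 0.7795, γ^t·E[r] = 0.163475, running G = 3.240611
t=8: π = [0.2564, 0.2615, 0.1744, 0.3077], E[r] = 0.7795, γ^t·E[r] = 0.130777, running G = 3.371387

G = 3.3714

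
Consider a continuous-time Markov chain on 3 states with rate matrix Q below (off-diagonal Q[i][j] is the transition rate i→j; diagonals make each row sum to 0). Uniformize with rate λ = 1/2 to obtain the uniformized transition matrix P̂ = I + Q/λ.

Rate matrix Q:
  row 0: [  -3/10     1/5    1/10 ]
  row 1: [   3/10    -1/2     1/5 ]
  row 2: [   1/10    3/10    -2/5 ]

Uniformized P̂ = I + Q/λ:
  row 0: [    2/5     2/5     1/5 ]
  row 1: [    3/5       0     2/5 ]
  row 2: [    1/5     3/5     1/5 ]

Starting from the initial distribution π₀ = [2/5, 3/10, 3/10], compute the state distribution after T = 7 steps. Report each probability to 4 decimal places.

t=0: π = [0.4000, 0.3000, 0.3000]
t=1: π = [0.4000, 0.3400, 0.2600]
t=2: π = [0.4160, 0.3160, 0.2680]
t=3: π = [0.4096, 0.3272, 0.2632]
t=4: π = [0.4128, 0.3218, 0.2654]
t=5: π = [0.4113, 0.3244, 0.2644]
t=6: π = [0.4120, 0.3231, 0.2649]
t=7: π = [0.4116, 0.3237, 0.2646]

π = [0.4116, 0.3237, 0.2646]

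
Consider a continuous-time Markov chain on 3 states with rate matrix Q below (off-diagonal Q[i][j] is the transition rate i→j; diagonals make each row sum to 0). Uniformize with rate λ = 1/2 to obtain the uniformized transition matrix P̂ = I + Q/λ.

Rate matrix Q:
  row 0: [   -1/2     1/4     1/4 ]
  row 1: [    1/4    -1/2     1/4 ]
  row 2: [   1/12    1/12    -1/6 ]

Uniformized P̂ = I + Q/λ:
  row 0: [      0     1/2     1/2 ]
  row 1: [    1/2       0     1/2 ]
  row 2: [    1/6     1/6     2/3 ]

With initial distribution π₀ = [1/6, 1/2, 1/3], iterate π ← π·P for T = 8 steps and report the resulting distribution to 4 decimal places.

π = [0.1993, 0.2007, 0.6000]

t=0: π = [0.1667, 0.5000, 0.3333]
t=1: π = [0.3056, 0.1389, 0.5556]
t=2: π = [0.1620, 0.2454, 0.5926]
t=3: π = [0.2215, 0.1798, 0.5988]
t=4: π = [0.1897, 0.2105, 0.5998]
t=5: π = [0.2052, 0.1948, 0.6000]
t=6: π = [0.1974, 0.2026, 0.6000]
t=7: π = [0.2013, 0.1987, 0.6000]
t=8: π = [0.1993, 0.2007, 0.6000]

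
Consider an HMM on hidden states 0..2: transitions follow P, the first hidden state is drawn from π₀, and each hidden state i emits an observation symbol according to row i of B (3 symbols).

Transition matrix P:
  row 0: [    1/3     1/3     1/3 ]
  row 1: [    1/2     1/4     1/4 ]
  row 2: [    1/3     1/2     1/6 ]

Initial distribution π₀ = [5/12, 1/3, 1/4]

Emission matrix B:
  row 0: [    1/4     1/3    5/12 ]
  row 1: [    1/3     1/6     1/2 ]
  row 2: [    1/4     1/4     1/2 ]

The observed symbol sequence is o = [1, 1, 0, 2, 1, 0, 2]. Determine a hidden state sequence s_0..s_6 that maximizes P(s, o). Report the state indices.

path = [0, 0, 2, 1, 0, 1, 0]

t=0: δ = [1.389e-01, 5.556e-02, 6.250e-02]  (obs o_0=1)
t=1: δ = [1.543e-02, 7.716e-03, 1.157e-02]  ψ = [0, 0, 0]  (obs o_1=1)
t=2: δ = [1.286e-03, 1.929e-03, 1.286e-03]  ψ = [0, 2, 0]  (obs o_2=0)
t=3: δ = [4.019e-04, 3.215e-04, 2.411e-04]  ψ = [1, 2, 1]  (obs o_3=2)
t=4: δ = [5.358e-05, 2.233e-05, 3.349e-05]  ψ = [1, 0, 0]  (obs o_4=1)
t=5: δ = [4.465e-06, 5.954e-06, 4.465e-06]  ψ = [0, 0, 0]  (obs o_5=0)
t=6: δ = [1.240e-06, 1.116e-06, 7.442e-07]  ψ = [1, 2, 0]  (obs o_6=2)
backtrack: best end state = 0; path = [0, 0, 2, 1, 0, 1, 0]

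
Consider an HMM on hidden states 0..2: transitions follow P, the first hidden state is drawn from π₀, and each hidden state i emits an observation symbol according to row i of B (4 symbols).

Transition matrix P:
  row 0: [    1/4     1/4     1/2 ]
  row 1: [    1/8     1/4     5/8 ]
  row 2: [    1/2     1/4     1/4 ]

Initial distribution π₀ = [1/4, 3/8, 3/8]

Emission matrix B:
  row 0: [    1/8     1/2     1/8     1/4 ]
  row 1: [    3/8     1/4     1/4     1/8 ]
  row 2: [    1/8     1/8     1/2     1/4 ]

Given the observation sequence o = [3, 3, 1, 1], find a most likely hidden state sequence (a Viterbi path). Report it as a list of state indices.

path = [0, 2, 0, 0]

t=0: δ = [6.250e-02, 4.688e-02, 9.375e-02]  (obs o_0=3)
t=1: δ = [1.172e-02, 2.930e-03, 7.812e-03]  ψ = [2, 2, 0]  (obs o_1=3)
t=2: δ = [1.953e-03, 7.324e-04, 7.324e-04]  ψ = [2, 0, 0]  (obs o_2=1)
t=3: δ = [2.441e-04, 1.221e-04, 1.221e-04]  ψ = [0, 0, 0]  (obs o_3=1)
backtrack: best end state = 0; path = [0, 2, 0, 0]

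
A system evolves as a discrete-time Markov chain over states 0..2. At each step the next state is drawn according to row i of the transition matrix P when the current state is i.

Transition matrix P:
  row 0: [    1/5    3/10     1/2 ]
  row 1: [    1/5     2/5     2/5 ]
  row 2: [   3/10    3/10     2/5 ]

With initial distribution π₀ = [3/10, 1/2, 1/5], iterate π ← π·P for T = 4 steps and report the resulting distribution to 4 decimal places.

t=0: π = [0.3000, 0.5000, 0.2000]
t=1: π = [0.2200, 0.3500, 0.4300]
t=2: π = [0.2430, 0.3350, 0.4220]
t=3: π = [0.2422, 0.3335, 0.4243]
t=4: π = [0.2424, 0.3334, 0.4242]

π = [0.2424, 0.3334, 0.4242]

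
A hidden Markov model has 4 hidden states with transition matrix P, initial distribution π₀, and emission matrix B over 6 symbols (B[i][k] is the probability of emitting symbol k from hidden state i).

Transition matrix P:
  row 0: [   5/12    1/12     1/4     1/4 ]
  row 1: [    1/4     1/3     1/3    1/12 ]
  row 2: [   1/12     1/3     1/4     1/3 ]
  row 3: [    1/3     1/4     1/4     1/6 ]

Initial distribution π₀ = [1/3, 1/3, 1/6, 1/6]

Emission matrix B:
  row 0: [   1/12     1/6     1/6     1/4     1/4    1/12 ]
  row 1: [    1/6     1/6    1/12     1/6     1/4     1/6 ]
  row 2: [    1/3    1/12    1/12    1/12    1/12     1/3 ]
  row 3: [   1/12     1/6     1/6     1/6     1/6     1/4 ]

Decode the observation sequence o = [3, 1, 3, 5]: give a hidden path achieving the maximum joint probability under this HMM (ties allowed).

path = [0, 0, 0, 2]

t=0: δ = [8.333e-02, 5.556e-02, 1.389e-02, 2.778e-02]  (obs o_0=3)
t=1: δ = [5.787e-03, 3.086e-03, 1.736e-03, 3.472e-03]  ψ = [0, 1, 0, 0]  (obs o_1=1)
t=2: δ = [6.028e-04, 1.715e-04, 1.206e-04, 2.411e-04]  ψ = [0, 1, 0, 0]  (obs o_2=3)
t=3: δ = [2.093e-05, 1.005e-05, 5.023e-05, 3.768e-05]  ψ = [0, 3, 0, 0]  (obs o_3=5)
backtrack: best end state = 2; path = [0, 0, 0, 2]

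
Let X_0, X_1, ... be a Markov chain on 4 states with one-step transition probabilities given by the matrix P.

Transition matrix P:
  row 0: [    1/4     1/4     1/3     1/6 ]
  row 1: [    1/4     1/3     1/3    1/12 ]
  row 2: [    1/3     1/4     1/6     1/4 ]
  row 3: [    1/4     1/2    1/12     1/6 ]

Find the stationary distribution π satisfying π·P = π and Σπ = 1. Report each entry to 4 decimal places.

Balance equations π_j = Σ_i π_i·P[i][j]:
  π_0 = 1/4·π_0 + 1/4·π_1 + 1/3·π_2 + 1/4·π_3
  π_1 = 1/4·π_0 + 1/3·π_1 + 1/4·π_2 + 1/2·π_3
  π_2 = 1/3·π_0 + 1/3·π_1 + 1/6·π_2 + 1/12·π_3
  normalize: π_0 + π_1 + π_2 + π_3 = 1
Solving the linear system gives exactly π = [521/1923, 203/641, 161/641, 310/1923].

π = [0.2709, 0.3167, 0.2512, 0.1612]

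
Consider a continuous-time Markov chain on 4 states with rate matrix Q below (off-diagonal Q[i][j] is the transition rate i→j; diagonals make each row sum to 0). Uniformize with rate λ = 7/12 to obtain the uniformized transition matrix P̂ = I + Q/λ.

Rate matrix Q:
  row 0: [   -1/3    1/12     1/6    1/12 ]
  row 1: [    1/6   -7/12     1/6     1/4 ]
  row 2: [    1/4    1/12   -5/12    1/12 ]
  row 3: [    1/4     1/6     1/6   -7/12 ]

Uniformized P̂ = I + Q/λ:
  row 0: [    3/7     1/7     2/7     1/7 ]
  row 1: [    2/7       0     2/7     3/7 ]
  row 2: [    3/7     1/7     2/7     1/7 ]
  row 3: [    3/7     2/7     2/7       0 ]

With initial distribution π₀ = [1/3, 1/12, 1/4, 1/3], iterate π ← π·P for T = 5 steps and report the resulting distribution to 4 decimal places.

π = [0.4080, 0.1456, 0.2857, 0.1607]

t=0: π = [0.3333, 0.0833, 0.2500, 0.3333]
t=1: π = [0.4167, 0.1786, 0.2857, 0.1190]
t=2: π = [0.4031, 0.1344, 0.2857, 0.1769]
t=3: π = [0.4094, 0.1489, 0.2857, 0.1560]
t=4: π = [0.4073, 0.1439, 0.2857, 0.1631]
t=5: π = [0.4080, 0.1456, 0.2857, 0.1607]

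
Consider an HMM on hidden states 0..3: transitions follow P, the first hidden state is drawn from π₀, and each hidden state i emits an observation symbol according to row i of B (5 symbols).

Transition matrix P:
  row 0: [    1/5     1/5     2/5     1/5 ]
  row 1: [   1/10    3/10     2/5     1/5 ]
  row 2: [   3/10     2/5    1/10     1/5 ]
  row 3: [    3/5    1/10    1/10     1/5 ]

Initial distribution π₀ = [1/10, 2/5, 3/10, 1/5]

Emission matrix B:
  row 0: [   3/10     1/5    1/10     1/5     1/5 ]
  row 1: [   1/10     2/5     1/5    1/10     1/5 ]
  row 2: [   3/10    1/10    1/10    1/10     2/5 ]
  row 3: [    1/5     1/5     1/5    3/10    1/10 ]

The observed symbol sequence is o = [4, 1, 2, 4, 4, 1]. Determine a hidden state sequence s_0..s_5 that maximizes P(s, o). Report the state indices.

t=0: δ = [2.000e-02, 8.000e-02, 1.200e-01, 2.000e-02]  (obs o_0=4)
t=1: δ = [7.200e-03, 1.920e-02, 3.200e-03, 4.800e-03]  ψ = [2, 2, 1, 2]  (obs o_1=1)
t=2: δ = [2.880e-04, 1.152e-03, 7.680e-04, 7.680e-04]  ψ = [3, 1, 1, 1]  (obs o_2=2)
t=3: δ = [9.216e-05, 6.912e-05, 1.843e-04, 2.304e-05]  ψ = [3, 1, 1, 1]  (obs o_3=4)
t=4: δ = [1.106e-05, 1.475e-05, 1.475e-05, 3.686e-06]  ψ = [2, 2, 0, 2]  (obs o_4=4)
t=5: δ = [8.847e-07, 2.359e-06, 5.898e-07, 5.898e-07]  ψ = [2, 2, 1, 1]  (obs o_5=1)
backtrack: best end state = 1; path = [2, 1, 3, 0, 2, 1]

path = [2, 1, 3, 0, 2, 1]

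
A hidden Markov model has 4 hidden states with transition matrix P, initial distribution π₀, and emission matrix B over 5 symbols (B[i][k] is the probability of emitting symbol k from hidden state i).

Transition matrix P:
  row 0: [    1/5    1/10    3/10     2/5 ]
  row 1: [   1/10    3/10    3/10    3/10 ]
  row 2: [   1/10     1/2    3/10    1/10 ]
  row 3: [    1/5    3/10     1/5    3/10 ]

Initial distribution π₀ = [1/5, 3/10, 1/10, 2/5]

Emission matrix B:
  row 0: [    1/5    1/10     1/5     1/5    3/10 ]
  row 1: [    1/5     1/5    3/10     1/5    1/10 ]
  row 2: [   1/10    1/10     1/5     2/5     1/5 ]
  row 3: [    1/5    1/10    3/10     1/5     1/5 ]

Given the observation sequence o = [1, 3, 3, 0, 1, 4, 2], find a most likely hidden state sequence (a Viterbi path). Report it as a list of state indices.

path = [1, 2, 2, 1, 1, 2, 1]

t=0: δ = [2.000e-02, 6.000e-02, 1.000e-02, 4.000e-02]  (obs o_0=1)
t=1: δ = [1.600e-03, 3.600e-03, 7.200e-03, 3.600e-03]  ψ = [3, 1, 1, 1]  (obs o_1=3)
t=2: δ = [1.440e-04, 7.200e-04, 8.640e-04, 2.160e-04]  ψ = [2, 2, 2, 1]  (obs o_2=3)
t=3: δ = [1.728e-05, 8.640e-05, 2.592e-05, 4.320e-05]  ψ = [2, 2, 2, 1]  (obs o_3=0)
t=4: δ = [8.640e-07, 5.184e-06, 2.592e-06, 2.592e-06]  ψ = [1, 1, 1, 1]  (obs o_4=1)
t=5: δ = [1.555e-07, 1.555e-07, 3.110e-07, 3.110e-07]  ψ = [1, 1, 1, 1]  (obs o_5=4)
t=6: δ = [1.244e-08, 4.666e-08, 1.866e-08, 2.799e-08]  ψ = [3, 2, 2, 3]  (obs o_6=2)
backtrack: best end state = 1; path = [1, 2, 2, 1, 1, 2, 1]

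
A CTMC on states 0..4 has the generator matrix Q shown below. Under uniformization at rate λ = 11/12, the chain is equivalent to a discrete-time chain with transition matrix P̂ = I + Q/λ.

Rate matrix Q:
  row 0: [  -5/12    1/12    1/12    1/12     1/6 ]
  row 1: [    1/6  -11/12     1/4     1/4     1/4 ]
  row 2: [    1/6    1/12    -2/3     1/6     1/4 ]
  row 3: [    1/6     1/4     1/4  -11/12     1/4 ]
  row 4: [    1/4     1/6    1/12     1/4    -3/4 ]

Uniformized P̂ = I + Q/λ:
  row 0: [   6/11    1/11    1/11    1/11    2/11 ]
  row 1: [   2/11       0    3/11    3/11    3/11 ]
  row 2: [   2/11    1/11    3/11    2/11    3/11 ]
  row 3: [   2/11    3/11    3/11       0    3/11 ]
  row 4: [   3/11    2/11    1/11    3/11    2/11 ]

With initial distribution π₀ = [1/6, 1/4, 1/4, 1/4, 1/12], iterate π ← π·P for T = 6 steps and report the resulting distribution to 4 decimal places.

π = [0.3173, 0.1281, 0.1745, 0.1565, 0.2236]

t=0: π = [0.1667, 0.2500, 0.2500, 0.2500, 0.0833]
t=1: π = [0.2500, 0.1212, 0.2273, 0.1515, 0.2500]
t=2: π = [0.2955, 0.1302, 0.1818, 0.1653, 0.2273]
t=3: π = [0.3099, 0.1298, 0.1777, 0.1574, 0.2252]
t=4: π = [0.3150, 0.1282, 0.1754, 0.1573, 0.2241]
t=5: π = [0.3167, 0.1282, 0.1747, 0.1566, 0.2237]
t=6: π = [0.3173, 0.1281, 0.1745, 0.1565, 0.2236]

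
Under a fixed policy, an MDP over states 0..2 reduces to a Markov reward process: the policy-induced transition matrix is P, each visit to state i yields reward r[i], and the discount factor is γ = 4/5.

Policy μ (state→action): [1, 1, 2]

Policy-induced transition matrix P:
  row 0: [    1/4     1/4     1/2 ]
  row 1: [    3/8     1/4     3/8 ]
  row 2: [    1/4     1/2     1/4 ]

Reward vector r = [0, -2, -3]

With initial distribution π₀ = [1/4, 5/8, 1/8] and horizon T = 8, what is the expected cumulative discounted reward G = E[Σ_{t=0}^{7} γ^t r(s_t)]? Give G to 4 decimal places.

t=0: π = [0.2500, 0.6250, 0.1250], E[r] = -1.6250, γ^t·E[r] = -1.625000, running G = -1.625000
t=1: π = [0.3281, 0.2813, 0.3906], E[r] = -1.7344, γ^t·E[r] = -1.387500, running G = -3.012500
t=2: π = [0.2852, 0.3477, 0.3672], E[r] = -1.7969, γ^t·E[r] = -1.150000, running G = -4.162500
t=3: π = [0.2935, 0.3418, 0.3647], E[r] = -1.7778, γ^t·E[r] = -0.910250, running G = -5.072750
t=4: π = [0.2927, 0.3412, 0.3661], E[r] = -1.7806, γ^t·E[r] = -0.729350, running G = -5.802100
t=5: π = [0.2926, 0.3415, 0.3658], E[r] = -1.7805, γ^t·E[r] = -0.583445, running G = -6.385545
t=6: π = [0.2927, 0.3415, 0.3659], E[r] = -1.7805, γ^t·E[r] = -0.466740, running G = -6.852285
t=7: π = [0.2927, 0.3415, 0.3659], E[r] = -1.7805, γ^t·E[r] = -0.373396, running G = -7.225681

G = -7.2257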